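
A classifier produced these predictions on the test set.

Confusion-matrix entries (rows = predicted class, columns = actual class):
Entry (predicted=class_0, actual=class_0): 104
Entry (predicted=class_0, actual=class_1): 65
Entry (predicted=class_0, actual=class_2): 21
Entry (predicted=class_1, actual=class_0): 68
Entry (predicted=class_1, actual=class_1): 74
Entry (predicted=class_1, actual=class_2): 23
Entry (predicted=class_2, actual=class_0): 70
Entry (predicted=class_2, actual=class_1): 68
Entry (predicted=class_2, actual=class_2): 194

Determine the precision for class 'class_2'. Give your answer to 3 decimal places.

Take TP from the diagonal, FP from the rest of the 'class_2' prediction marginal, FN from the rest of the 'class_2' actual marginal.
precision = TP/(TP+FP).
class_2: TP=194, FP=70+68=138 → 194/332 = 0.5843

0.584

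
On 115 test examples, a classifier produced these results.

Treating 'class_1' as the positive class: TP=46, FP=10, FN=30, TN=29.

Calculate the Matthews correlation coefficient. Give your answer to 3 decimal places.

0.330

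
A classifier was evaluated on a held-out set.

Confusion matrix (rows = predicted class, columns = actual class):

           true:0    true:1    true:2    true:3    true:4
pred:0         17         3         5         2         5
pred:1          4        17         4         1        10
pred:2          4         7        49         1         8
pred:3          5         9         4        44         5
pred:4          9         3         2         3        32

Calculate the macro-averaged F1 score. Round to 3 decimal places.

Per-class F1 score (2·TP/(2·TP+FP+FN)):
  0: TP=17, FP=3+5+2+5=15, FN=4+4+5+9=22 → 34/71 = 0.4789
  1: TP=17, FP=4+4+1+10=19, FN=3+7+9+3=22 → 34/75 = 0.4533
  2: TP=49, FP=4+7+1+8=20, FN=5+4+4+2=15 → 98/133 = 0.7368
  3: TP=44, FP=5+9+4+5=23, FN=2+1+1+3=7 → 88/118 = 0.7458
  4: TP=32, FP=9+3+2+3=17, FN=5+10+8+5=28 → 64/109 = 0.5872
Macro-F1 score = mean = (0.4789 + 0.4533 + 0.7368 + 0.7458 + 0.5872) / 5 = 0.600

0.600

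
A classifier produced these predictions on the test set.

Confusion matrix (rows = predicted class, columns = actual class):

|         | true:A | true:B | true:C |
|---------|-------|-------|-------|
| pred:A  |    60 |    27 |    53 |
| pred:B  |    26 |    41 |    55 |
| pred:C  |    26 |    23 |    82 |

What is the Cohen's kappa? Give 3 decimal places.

0.197

Observed agreement pₒ = trace/N = 183/393 = 0.4656
Expected agreement pₑ = Σ (rowᵢ·colᵢ)/N² = (112·140 + 91·122 + 190·131)/393² = 0.3346
κ = (pₒ − pₑ)/(1 − pₑ) = (0.4656 − 0.3346)/(1 − 0.3346) = 0.197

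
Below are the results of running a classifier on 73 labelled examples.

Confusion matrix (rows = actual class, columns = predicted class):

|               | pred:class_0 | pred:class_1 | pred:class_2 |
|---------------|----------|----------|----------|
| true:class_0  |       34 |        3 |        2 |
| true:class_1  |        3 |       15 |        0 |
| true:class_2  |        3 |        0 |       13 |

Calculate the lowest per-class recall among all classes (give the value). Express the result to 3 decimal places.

0.813

Per-class recall (TP/(TP+FN)):
  class_0: TP=34, FN=3+2=5 → 34/39 = 0.8718
  class_1: TP=15, FN=3+0=3 → 15/18 = 0.8333
  class_2: TP=13, FN=3+0=3 → 13/16 = 0.8125
Lowest is class 'class_2' with recall = 0.813.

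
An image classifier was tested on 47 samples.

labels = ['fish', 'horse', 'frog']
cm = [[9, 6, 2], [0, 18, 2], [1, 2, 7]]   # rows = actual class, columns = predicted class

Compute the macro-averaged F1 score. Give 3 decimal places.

Per-class F1 score (2·TP/(2·TP+FP+FN)):
  fish: TP=9, FP=0+1=1, FN=6+2=8 → 18/27 = 0.6667
  horse: TP=18, FP=6+2=8, FN=0+2=2 → 36/46 = 0.7826
  frog: TP=7, FP=2+2=4, FN=1+2=3 → 14/21 = 0.6667
Macro-F1 score = mean = (0.6667 + 0.7826 + 0.6667) / 3 = 0.705

0.705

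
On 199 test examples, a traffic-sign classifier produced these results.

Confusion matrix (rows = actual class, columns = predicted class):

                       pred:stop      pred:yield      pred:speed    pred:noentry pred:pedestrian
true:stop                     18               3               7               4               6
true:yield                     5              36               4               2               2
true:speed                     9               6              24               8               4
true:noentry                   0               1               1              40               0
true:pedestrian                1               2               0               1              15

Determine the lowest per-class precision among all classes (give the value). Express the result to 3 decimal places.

Per-class precision (TP/(TP+FP)):
  stop: TP=18, FP=5+9+0+1=15 → 18/33 = 0.5455
  yield: TP=36, FP=3+6+1+2=12 → 36/48 = 0.7500
  speed: TP=24, FP=7+4+1+0=12 → 24/36 = 0.6667
  noentry: TP=40, FP=4+2+8+1=15 → 40/55 = 0.7273
  pedestrian: TP=15, FP=6+2+4+0=12 → 15/27 = 0.5556
Lowest is class 'stop' with precision = 0.545.

0.545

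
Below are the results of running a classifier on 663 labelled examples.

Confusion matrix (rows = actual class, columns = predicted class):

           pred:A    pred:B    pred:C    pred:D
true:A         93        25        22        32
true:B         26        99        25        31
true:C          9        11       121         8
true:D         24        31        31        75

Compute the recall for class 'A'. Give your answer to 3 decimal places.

0.541

One-vs-rest for 'A': TP = diagonal; FP = other classes predicted 'A'; FN = 'A' predicted as other.
recall = TP/(TP+FN).
A: TP=93, FN=25+22+32=79 → 93/172 = 0.5407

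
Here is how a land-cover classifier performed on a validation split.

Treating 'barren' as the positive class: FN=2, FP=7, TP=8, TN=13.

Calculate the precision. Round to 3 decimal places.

0.533

Precision = TP/(TP+FP) = 8/(8+7) = 8/15 = 0.533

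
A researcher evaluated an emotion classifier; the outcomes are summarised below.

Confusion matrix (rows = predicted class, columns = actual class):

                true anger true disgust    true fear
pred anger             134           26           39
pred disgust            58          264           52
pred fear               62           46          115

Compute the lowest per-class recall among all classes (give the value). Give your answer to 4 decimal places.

Per-class recall (TP/(TP+FN)):
  anger: TP=134, FN=58+62=120 → 134/254 = 0.52756
  disgust: TP=264, FN=26+46=72 → 264/336 = 0.78571
  fear: TP=115, FN=39+52=91 → 115/206 = 0.55825
Lowest is class 'anger' with recall = 0.5276.

0.5276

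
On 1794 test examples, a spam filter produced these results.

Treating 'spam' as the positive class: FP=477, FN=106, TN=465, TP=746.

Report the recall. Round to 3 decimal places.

Recall = TP/(TP+FN) = 746/(746+106) = 746/852 = 0.876

0.876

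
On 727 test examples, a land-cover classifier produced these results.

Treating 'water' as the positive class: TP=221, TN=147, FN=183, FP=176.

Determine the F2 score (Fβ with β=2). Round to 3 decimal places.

0.549

Fβ = (1+β²)·TP / ((1+β²)·TP + β²·FN + FP), with β²=4
= 5·221 / (5·221 + 4·183 + 176) = 0.549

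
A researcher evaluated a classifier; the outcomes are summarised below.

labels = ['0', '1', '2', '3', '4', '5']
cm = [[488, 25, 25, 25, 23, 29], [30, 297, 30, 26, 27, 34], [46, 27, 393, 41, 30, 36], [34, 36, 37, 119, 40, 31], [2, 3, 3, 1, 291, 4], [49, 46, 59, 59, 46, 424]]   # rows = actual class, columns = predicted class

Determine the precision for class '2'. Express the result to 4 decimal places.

0.7185

Take TP from the diagonal, FP from the rest of the '2' prediction marginal, FN from the rest of the '2' actual marginal.
precision = TP/(TP+FP).
2: TP=393, FP=25+30+37+3+59=154 → 393/547 = 0.71846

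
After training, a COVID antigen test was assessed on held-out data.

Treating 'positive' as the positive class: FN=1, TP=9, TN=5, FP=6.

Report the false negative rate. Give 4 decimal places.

0.1000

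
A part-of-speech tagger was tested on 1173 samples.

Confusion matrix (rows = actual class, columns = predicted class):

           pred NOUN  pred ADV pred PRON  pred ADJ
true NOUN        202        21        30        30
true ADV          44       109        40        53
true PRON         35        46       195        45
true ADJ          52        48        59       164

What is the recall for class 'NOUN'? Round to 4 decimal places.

0.7138

Take TP from the diagonal, FP from the rest of the 'NOUN' prediction marginal, FN from the rest of the 'NOUN' actual marginal.
recall = TP/(TP+FN).
NOUN: TP=202, FN=21+30+30=81 → 202/283 = 0.71378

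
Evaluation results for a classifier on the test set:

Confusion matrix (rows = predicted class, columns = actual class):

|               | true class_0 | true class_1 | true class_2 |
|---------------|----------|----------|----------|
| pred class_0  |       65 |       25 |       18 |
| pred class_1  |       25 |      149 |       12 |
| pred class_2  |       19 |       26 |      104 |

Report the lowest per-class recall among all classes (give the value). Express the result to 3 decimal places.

0.596

Per-class recall (TP/(TP+FN)):
  class_0: TP=65, FN=25+19=44 → 65/109 = 0.5963
  class_1: TP=149, FN=25+26=51 → 149/200 = 0.7450
  class_2: TP=104, FN=18+12=30 → 104/134 = 0.7761
Lowest is class 'class_0' with recall = 0.596.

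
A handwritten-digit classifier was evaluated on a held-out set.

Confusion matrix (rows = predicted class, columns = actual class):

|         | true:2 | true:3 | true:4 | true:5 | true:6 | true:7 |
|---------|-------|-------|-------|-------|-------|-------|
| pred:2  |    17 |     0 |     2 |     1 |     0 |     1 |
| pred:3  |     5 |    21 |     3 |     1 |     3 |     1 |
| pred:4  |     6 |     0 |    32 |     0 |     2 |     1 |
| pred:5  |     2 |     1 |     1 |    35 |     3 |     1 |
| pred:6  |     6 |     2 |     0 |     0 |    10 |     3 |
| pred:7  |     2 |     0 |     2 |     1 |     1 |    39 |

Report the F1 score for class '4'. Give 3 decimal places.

F1 score = 2·TP/(2·TP+FP+FN).
4: TP=32, FP=6+0+0+2+1=9, FN=2+3+1+0+2=8 → 64/81 = 0.7901

0.790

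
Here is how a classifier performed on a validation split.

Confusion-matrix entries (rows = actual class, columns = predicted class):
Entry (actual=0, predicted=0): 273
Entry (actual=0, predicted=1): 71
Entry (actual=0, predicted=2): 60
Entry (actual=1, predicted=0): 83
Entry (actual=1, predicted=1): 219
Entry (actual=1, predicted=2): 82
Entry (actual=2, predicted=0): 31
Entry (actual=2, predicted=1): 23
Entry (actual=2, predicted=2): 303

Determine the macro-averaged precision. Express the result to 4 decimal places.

0.6953

Per-class precision (TP/(TP+FP)):
  0: TP=273, FP=83+31=114 → 273/387 = 0.70543
  1: TP=219, FP=71+23=94 → 219/313 = 0.69968
  2: TP=303, FP=60+82=142 → 303/445 = 0.68090
Macro-precision = mean = (0.70543 + 0.69968 + 0.68090) / 3 = 0.6953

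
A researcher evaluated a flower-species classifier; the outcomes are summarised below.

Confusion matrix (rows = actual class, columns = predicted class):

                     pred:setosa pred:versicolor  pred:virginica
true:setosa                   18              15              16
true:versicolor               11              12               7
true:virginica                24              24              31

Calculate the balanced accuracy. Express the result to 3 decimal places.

0.387

Balanced accuracy = mean of per-class recall.
  setosa: recall = 18/49 = 0.3673
  versicolor: recall = 12/30 = 0.4000
  virginica: recall = 31/79 = 0.3924
Mean = (0.3673 + 0.4000 + 0.3924) / 3 = 0.387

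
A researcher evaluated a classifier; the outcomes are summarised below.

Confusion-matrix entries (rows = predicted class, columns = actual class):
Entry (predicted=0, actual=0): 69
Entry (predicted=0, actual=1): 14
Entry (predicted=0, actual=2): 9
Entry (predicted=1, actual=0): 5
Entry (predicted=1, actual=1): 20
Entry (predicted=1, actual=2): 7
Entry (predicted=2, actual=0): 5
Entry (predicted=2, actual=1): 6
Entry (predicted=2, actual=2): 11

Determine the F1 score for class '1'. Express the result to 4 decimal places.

Treat '1' as positive and all other classes as negative.
F1 score = 2·TP/(2·TP+FP+FN).
1: TP=20, FP=5+7=12, FN=14+6=20 → 40/72 = 0.55556

0.5556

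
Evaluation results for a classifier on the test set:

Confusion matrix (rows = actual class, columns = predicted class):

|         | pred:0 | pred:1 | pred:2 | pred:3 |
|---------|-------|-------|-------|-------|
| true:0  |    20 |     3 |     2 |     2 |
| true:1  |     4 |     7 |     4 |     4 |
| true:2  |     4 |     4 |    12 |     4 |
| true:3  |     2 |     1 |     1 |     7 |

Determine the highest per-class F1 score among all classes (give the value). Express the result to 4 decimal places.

0.7018

Per-class F1 score (2·TP/(2·TP+FP+FN)):
  0: TP=20, FP=4+4+2=10, FN=3+2+2=7 → 40/57 = 0.70175
  1: TP=7, FP=3+4+1=8, FN=4+4+4=12 → 14/34 = 0.41176
  2: TP=12, FP=2+4+1=7, FN=4+4+4=12 → 24/43 = 0.55814
  3: TP=7, FP=2+4+4=10, FN=2+1+1=4 → 14/28 = 0.50000
Highest is class '0' with F1 score = 0.7018.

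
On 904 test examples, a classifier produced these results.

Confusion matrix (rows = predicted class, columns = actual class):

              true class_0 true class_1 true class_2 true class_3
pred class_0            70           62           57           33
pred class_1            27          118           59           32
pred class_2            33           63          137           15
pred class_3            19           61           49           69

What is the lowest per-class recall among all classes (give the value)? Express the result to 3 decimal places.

0.388

Per-class recall (TP/(TP+FN)):
  class_0: TP=70, FN=27+33+19=79 → 70/149 = 0.4698
  class_1: TP=118, FN=62+63+61=186 → 118/304 = 0.3882
  class_2: TP=137, FN=57+59+49=165 → 137/302 = 0.4536
  class_3: TP=69, FN=33+32+15=80 → 69/149 = 0.4631
Lowest is class 'class_1' with recall = 0.388.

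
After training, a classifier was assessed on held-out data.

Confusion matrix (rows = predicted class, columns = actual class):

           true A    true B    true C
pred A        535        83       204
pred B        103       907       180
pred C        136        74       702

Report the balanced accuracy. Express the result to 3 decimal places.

0.730

Balanced accuracy = mean of per-class recall.
  A: recall = 535/774 = 0.6912
  B: recall = 907/1064 = 0.8524
  C: recall = 702/1086 = 0.6464
Mean = (0.6912 + 0.8524 + 0.6464) / 3 = 0.730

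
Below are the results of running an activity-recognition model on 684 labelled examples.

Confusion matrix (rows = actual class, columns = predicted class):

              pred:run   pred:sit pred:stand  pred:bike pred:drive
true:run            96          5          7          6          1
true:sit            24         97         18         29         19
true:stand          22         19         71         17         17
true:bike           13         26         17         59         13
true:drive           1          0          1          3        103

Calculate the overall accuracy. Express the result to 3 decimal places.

0.623

Accuracy = trace / total = (96+97+71+59+103=426) / 684 = 426/684 = 0.623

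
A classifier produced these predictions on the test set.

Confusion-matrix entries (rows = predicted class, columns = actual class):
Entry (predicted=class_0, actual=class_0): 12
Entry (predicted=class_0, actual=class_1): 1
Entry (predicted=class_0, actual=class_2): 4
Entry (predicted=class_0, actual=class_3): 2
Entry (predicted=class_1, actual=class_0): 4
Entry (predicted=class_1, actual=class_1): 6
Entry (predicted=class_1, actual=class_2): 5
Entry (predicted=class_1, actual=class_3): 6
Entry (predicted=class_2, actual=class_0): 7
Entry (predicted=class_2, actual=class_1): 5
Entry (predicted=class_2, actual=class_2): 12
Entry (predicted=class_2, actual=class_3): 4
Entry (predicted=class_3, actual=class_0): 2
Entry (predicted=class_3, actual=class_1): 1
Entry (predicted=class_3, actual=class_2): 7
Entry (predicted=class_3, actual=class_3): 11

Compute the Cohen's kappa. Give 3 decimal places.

0.277

Observed agreement pₒ = trace/N = 41/89 = 0.4607
Expected agreement pₑ = Σ (rowᵢ·colᵢ)/N² = (25·19 + 13·21 + 28·28 + 23·21)/89² = 0.2544
κ = (pₒ − pₑ)/(1 − pₑ) = (0.4607 − 0.2544)/(1 − 0.2544) = 0.277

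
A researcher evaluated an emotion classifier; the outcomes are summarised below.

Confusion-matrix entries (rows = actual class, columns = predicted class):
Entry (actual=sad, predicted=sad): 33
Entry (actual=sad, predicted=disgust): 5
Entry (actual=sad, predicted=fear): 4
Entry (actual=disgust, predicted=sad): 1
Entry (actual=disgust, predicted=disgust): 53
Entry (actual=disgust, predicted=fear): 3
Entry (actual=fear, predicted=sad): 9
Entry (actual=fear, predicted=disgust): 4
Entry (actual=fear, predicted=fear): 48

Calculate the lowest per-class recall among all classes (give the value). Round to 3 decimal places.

0.786

Per-class recall (TP/(TP+FN)):
  sad: TP=33, FN=5+4=9 → 33/42 = 0.7857
  disgust: TP=53, FN=1+3=4 → 53/57 = 0.9298
  fear: TP=48, FN=9+4=13 → 48/61 = 0.7869
Lowest is class 'sad' with recall = 0.786.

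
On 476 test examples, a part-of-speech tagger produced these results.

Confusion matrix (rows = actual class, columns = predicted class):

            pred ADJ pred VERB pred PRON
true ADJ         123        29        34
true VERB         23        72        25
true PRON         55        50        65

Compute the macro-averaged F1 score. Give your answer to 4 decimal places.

Per-class F1 score (2·TP/(2·TP+FP+FN)):
  ADJ: TP=123, FP=23+55=78, FN=29+34=63 → 246/387 = 0.63566
  VERB: TP=72, FP=29+50=79, FN=23+25=48 → 144/271 = 0.53137
  PRON: TP=65, FP=34+25=59, FN=55+50=105 → 130/294 = 0.44218
Macro-F1 score = mean = (0.63566 + 0.53137 + 0.44218) / 3 = 0.5364

0.5364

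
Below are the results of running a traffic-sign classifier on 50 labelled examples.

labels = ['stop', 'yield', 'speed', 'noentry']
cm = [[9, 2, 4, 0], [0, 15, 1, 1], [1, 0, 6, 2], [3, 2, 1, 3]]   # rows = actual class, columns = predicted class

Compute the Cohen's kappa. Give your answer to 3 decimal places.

0.533

Observed agreement pₒ = trace/N = 33/50 = 0.6600
Expected agreement pₑ = Σ (rowᵢ·colᵢ)/N² = (15·13 + 17·19 + 9·12 + 9·6)/50² = 0.2720
κ = (pₒ − pₑ)/(1 − pₑ) = (0.6600 − 0.2720)/(1 − 0.2720) = 0.533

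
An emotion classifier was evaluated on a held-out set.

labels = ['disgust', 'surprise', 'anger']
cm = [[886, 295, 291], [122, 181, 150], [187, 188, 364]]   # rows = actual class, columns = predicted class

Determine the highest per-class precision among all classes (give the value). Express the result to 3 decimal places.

Per-class precision (TP/(TP+FP)):
  disgust: TP=886, FP=122+187=309 → 886/1195 = 0.7414
  surprise: TP=181, FP=295+188=483 → 181/664 = 0.2726
  anger: TP=364, FP=291+150=441 → 364/805 = 0.4522
Highest is class 'disgust' with precision = 0.741.

0.741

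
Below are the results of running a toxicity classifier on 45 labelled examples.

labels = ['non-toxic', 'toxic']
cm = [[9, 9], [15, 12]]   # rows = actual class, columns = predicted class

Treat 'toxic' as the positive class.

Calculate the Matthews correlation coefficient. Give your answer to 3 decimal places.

-0.055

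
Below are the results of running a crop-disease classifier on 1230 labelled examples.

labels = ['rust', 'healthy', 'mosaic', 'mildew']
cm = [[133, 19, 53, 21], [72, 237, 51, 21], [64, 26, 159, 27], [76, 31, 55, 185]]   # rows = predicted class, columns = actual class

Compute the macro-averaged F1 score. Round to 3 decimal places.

Per-class F1 score (2·TP/(2·TP+FP+FN)):
  rust: TP=133, FP=19+53+21=93, FN=72+64+76=212 → 266/571 = 0.4658
  healthy: TP=237, FP=72+51+21=144, FN=19+26+31=76 → 474/694 = 0.6830
  mosaic: TP=159, FP=64+26+27=117, FN=53+51+55=159 → 318/594 = 0.5354
  mildew: TP=185, FP=76+31+55=162, FN=21+21+27=69 → 370/601 = 0.6156
Macro-F1 score = mean = (0.4658 + 0.6830 + 0.5354 + 0.6156) / 4 = 0.575

0.575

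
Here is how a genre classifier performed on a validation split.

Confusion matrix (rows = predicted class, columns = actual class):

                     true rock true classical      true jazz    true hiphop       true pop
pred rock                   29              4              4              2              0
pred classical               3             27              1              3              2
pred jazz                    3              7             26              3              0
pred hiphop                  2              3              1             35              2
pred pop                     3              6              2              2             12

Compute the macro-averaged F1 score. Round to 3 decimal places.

0.696

Per-class F1 score (2·TP/(2·TP+FP+FN)):
  rock: TP=29, FP=4+4+2+0=10, FN=3+3+2+3=11 → 58/79 = 0.7342
  classical: TP=27, FP=3+1+3+2=9, FN=4+7+3+6=20 → 54/83 = 0.6506
  jazz: TP=26, FP=3+7+3+0=13, FN=4+1+1+2=8 → 52/73 = 0.7123
  hiphop: TP=35, FP=2+3+1+2=8, FN=2+3+3+2=10 → 70/88 = 0.7955
  pop: TP=12, FP=3+6+2+2=13, FN=0+2+0+2=4 → 24/41 = 0.5854
Macro-F1 score = mean = (0.7342 + 0.6506 + 0.7123 + 0.7955 + 0.5854) / 5 = 0.696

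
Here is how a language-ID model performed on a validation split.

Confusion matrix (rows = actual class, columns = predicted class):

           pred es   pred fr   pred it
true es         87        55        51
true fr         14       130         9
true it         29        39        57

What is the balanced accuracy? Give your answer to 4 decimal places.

Balanced accuracy = mean of per-class recall.
  es: recall = 87/193 = 0.45078
  fr: recall = 130/153 = 0.84967
  it: recall = 57/125 = 0.45600
Mean = (0.45078 + 0.84967 + 0.45600) / 3 = 0.5855

0.5855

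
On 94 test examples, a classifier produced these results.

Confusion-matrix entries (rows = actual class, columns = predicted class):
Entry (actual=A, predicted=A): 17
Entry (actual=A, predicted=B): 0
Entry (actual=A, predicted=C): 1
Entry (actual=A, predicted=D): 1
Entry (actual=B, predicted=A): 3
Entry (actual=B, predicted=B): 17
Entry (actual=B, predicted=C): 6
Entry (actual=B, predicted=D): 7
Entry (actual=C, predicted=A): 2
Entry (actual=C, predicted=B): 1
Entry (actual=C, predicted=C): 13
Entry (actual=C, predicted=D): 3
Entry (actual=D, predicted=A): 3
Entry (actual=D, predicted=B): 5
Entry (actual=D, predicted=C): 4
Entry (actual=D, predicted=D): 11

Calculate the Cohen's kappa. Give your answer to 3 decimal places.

Observed agreement pₒ = trace/N = 58/94 = 0.6170
Expected agreement pₑ = Σ (rowᵢ·colᵢ)/N² = (19·25 + 33·23 + 19·24 + 23·22)/94² = 0.2485
κ = (pₒ − pₑ)/(1 − pₑ) = (0.6170 − 0.2485)/(1 − 0.2485) = 0.490

0.490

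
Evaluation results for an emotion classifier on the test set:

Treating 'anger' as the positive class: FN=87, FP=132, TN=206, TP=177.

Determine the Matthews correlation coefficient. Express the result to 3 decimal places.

0.278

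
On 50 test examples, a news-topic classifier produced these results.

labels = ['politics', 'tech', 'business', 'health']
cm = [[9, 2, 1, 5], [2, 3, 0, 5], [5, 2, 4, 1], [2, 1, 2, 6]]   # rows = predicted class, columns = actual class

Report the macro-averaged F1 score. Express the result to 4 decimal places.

Per-class F1 score (2·TP/(2·TP+FP+FN)):
  politics: TP=9, FP=2+1+5=8, FN=2+5+2=9 → 18/35 = 0.51429
  tech: TP=3, FP=2+0+5=7, FN=2+2+1=5 → 6/18 = 0.33333
  business: TP=4, FP=5+2+1=8, FN=1+0+2=3 → 8/19 = 0.42105
  health: TP=6, FP=2+1+2=5, FN=5+5+1=11 → 12/28 = 0.42857
Macro-F1 score = mean = (0.51429 + 0.33333 + 0.42105 + 0.42857) / 4 = 0.4243

0.4243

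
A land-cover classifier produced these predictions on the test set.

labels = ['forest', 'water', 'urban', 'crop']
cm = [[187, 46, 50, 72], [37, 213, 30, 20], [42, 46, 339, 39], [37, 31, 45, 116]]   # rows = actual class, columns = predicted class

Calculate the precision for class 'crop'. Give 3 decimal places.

0.470

Take TP from the diagonal, FP from the rest of the 'crop' prediction marginal, FN from the rest of the 'crop' actual marginal.
precision = TP/(TP+FP).
crop: TP=116, FP=72+20+39=131 → 116/247 = 0.4696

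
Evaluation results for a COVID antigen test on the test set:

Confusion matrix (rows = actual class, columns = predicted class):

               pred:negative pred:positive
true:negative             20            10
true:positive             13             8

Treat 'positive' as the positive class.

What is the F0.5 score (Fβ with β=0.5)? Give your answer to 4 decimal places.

0.4301

Fβ = (1+β²)·TP / ((1+β²)·TP + β²·FN + FP), with β²=1/4
= 1.25·8 / (1.25·8 + 0.25·13 + 10) = 0.4301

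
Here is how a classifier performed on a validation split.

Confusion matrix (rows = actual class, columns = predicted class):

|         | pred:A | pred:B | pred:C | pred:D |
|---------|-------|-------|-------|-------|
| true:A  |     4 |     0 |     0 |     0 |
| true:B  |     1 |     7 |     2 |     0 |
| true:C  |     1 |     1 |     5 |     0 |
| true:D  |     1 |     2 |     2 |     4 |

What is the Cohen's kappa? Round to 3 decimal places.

Observed agreement pₒ = trace/N = 20/30 = 0.6667
Expected agreement pₑ = Σ (rowᵢ·colᵢ)/N² = (4·7 + 10·10 + 7·9 + 9·4)/30² = 0.2522
κ = (pₒ − pₑ)/(1 − pₑ) = (0.6667 − 0.2522)/(1 − 0.2522) = 0.554

0.554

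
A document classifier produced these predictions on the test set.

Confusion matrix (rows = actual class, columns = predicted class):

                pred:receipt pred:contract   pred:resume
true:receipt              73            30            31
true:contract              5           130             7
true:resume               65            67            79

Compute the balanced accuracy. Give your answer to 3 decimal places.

0.612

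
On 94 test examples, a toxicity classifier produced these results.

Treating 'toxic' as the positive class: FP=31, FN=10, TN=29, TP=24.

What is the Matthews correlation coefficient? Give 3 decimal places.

MCC = (TP·TN − FP·FN) / √((TP+FP)(TP+FN)(TN+FP)(TN+FN))
Numerator = 24·29 − 31·10 = 386
Denominator = √(55·34·60·39) = √4375800 = 2091.8413
MCC = 386 / 2091.8413 = 0.185

0.185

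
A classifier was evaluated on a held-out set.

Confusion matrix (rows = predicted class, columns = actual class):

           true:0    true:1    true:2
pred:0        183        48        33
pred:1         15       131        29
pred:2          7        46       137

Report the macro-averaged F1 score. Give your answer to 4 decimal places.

Per-class F1 score (2·TP/(2·TP+FP+FN)):
  0: TP=183, FP=48+33=81, FN=15+7=22 → 366/469 = 0.78038
  1: TP=131, FP=15+29=44, FN=48+46=94 → 262/400 = 0.65500
  2: TP=137, FP=7+46=53, FN=33+29=62 → 274/389 = 0.70437
Macro-F1 score = mean = (0.78038 + 0.65500 + 0.70437) / 3 = 0.7133

0.7133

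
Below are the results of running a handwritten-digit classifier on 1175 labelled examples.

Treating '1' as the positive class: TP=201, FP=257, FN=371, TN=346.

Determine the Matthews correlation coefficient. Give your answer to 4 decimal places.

MCC = (TP·TN − FP·FN) / √((TP+FP)(TP+FN)(TN+FP)(TN+FN))
Numerator = 201·346 − 257·371 = -25801
Denominator = √(458·572·603·717) = √113265585576 = 336549.5292
MCC = -25801 / 336549.5292 = -0.0767

-0.0767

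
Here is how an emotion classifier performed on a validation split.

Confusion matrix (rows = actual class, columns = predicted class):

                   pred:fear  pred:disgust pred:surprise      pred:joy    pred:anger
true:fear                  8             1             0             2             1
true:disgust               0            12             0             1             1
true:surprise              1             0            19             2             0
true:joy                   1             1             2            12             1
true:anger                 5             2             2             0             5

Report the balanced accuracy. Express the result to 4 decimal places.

0.6901

Balanced accuracy = mean of per-class recall.
  fear: recall = 8/12 = 0.66667
  disgust: recall = 12/14 = 0.85714
  surprise: recall = 19/22 = 0.86364
  joy: recall = 12/17 = 0.70588
  anger: recall = 5/14 = 0.35714
Mean = (0.66667 + 0.85714 + 0.86364 + 0.70588 + 0.35714) / 5 = 0.6901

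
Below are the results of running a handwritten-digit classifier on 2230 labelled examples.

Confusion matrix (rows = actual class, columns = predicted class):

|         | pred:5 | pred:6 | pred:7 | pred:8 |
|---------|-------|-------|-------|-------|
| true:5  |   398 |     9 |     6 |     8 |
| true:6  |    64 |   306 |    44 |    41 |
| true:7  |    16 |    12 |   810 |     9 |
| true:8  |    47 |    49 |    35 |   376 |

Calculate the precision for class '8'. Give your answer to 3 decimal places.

0.866

precision = TP/(TP+FP).
8: TP=376, FP=8+41+9=58 → 376/434 = 0.8664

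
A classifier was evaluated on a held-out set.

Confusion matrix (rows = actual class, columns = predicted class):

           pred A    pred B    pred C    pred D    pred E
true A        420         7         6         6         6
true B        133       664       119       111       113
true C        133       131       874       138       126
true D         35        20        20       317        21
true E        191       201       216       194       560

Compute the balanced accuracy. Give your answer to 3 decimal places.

0.666

Balanced accuracy = mean of per-class recall.
  A: recall = 420/445 = 0.9438
  B: recall = 664/1140 = 0.5825
  C: recall = 874/1402 = 0.6234
  D: recall = 317/413 = 0.7676
  E: recall = 560/1362 = 0.4112
Mean = (0.9438 + 0.5825 + 0.6234 + 0.7676 + 0.4112) / 5 = 0.666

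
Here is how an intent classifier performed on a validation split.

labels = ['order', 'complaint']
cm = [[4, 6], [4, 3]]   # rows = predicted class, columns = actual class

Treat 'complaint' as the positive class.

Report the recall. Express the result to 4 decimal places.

0.3333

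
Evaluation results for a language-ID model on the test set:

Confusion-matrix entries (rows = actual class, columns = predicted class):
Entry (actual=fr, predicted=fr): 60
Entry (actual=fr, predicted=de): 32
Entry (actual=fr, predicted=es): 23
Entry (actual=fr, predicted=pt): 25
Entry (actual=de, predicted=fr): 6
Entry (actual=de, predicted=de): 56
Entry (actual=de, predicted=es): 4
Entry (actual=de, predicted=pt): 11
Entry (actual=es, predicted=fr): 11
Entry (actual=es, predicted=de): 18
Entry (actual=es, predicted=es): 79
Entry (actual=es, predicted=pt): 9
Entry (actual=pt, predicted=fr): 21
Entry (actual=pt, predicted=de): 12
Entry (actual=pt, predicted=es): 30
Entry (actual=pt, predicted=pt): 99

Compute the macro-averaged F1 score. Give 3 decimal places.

Per-class F1 score (2·TP/(2·TP+FP+FN)):
  fr: TP=60, FP=6+11+21=38, FN=32+23+25=80 → 120/238 = 0.5042
  de: TP=56, FP=32+18+12=62, FN=6+4+11=21 → 112/195 = 0.5744
  es: TP=79, FP=23+4+30=57, FN=11+18+9=38 → 158/253 = 0.6245
  pt: TP=99, FP=25+11+9=45, FN=21+12+30=63 → 198/306 = 0.6471
Macro-F1 score = mean = (0.5042 + 0.5744 + 0.6245 + 0.6471) / 4 = 0.588

0.588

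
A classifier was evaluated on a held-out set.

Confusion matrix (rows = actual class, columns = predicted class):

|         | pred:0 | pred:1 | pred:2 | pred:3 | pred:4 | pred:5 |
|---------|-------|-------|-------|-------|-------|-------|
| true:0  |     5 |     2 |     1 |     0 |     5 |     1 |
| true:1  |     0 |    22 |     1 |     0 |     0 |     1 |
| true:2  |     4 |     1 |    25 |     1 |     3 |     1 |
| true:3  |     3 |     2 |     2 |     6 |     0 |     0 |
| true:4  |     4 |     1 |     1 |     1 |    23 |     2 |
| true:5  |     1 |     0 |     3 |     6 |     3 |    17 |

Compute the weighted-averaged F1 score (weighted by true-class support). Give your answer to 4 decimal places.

0.6639

Per-class F1 score (2·TP/(2·TP+FP+FN)):
  0: TP=5, FP=0+4+3+4+1=12, FN=2+1+0+5+1=9 → 10/31 = 0.32258
  1: TP=22, FP=2+1+2+1+0=6, FN=0+1+0+0+1=2 → 44/52 = 0.84615
  2: TP=25, FP=1+1+2+1+3=8, FN=4+1+1+3+1=10 → 50/68 = 0.73529
  3: TP=6, FP=0+0+1+1+6=8, FN=3+2+2+0+0=7 → 12/27 = 0.44444
  4: TP=23, FP=5+0+3+0+3=11, FN=4+1+1+1+2=9 → 46/66 = 0.69697
  5: TP=17, FP=1+1+1+0+2=5, FN=1+0+3+6+3=13 → 34/52 = 0.65385
Weighted-F1 score = Σ (supportᵢ/N)·F1 scoreᵢ with N=148: (14/148)·0.32258 + (24/148)·0.84615 + (35/148)·0.73529 + (13/148)·0.44444 + (32/148)·0.69697 + (30/148)·0.65385 = 0.6639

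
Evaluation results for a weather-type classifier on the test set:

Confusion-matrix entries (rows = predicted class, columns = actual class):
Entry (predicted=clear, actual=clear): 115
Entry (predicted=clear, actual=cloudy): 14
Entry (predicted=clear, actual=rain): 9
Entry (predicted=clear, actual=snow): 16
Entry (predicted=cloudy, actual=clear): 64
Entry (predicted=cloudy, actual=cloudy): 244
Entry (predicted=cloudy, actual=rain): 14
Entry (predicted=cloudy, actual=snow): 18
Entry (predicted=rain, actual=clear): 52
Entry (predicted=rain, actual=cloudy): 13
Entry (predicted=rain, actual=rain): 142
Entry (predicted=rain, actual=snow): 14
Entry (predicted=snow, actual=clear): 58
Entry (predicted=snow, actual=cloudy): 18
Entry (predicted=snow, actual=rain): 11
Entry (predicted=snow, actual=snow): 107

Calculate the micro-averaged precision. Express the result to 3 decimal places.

Micro-averaging pools counts across classes: ΣTP=608, ΣFP=301, ΣFN=301.
Micro-precision = TP/(TP+FP) on pooled counts = 0.669 (equals overall accuracy in single-label multiclass).

0.669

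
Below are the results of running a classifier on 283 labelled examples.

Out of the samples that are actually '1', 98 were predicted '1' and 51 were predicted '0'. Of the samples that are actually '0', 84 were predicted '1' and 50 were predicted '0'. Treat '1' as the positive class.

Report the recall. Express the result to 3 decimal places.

0.658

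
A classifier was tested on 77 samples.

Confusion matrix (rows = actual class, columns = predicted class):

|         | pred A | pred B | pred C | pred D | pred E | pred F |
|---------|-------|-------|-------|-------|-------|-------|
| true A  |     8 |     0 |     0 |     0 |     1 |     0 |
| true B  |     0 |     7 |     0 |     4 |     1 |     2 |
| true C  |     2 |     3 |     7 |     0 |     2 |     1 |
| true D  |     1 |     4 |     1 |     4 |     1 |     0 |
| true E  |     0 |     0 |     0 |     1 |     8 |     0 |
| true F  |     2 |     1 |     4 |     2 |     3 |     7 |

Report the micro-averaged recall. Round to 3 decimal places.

Micro-averaging pools counts across classes: ΣTP=41, ΣFP=36, ΣFN=36.
Micro-recall = TP/(TP+FN) on pooled counts = 0.532 (equals overall accuracy in single-label multiclass).

0.532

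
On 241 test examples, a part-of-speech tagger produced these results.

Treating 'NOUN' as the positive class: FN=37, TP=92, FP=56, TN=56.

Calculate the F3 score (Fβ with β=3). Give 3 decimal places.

0.703

Fβ = (1+β²)·TP / ((1+β²)·TP + β²·FN + FP), with β²=9
= 10·92 / (10·92 + 9·37 + 56) = 0.703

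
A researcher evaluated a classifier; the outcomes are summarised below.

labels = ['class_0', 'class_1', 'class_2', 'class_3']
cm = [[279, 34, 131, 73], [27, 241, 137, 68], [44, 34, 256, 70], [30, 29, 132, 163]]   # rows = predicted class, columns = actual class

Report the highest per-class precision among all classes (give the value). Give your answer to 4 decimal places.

Per-class precision (TP/(TP+FP)):
  class_0: TP=279, FP=34+131+73=238 → 279/517 = 0.53965
  class_1: TP=241, FP=27+137+68=232 → 241/473 = 0.50951
  class_2: TP=256, FP=44+34+70=148 → 256/404 = 0.63366
  class_3: TP=163, FP=30+29+132=191 → 163/354 = 0.46045
Highest is class 'class_2' with precision = 0.6337.

0.6337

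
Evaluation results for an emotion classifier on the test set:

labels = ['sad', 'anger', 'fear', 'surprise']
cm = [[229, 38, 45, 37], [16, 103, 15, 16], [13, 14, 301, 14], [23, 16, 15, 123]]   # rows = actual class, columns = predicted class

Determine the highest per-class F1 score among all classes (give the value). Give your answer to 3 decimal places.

Per-class F1 score (2·TP/(2·TP+FP+FN)):
  sad: TP=229, FP=16+13+23=52, FN=38+45+37=120 → 458/630 = 0.7270
  anger: TP=103, FP=38+14+16=68, FN=16+15+16=47 → 206/321 = 0.6417
  fear: TP=301, FP=45+15+15=75, FN=13+14+14=41 → 602/718 = 0.8384
  surprise: TP=123, FP=37+16+14=67, FN=23+16+15=54 → 246/367 = 0.6703
Highest is class 'fear' with F1 score = 0.838.

0.838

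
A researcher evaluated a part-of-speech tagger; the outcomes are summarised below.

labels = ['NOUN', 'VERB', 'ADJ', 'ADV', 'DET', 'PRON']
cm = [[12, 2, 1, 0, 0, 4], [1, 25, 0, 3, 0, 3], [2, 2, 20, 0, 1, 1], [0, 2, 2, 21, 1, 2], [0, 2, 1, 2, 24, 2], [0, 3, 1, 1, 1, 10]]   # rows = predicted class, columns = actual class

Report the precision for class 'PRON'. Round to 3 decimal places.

0.625

Take TP from the diagonal, FP from the rest of the 'PRON' prediction marginal, FN from the rest of the 'PRON' actual marginal.
precision = TP/(TP+FP).
PRON: TP=10, FP=0+3+1+1+1=6 → 10/16 = 0.6250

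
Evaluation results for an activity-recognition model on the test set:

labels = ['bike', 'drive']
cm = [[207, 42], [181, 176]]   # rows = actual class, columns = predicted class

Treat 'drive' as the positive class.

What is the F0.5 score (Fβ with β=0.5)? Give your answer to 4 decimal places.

0.7160

Fβ = (1+β²)·TP / ((1+β²)·TP + β²·FN + FP), with β²=1/4
= 1.25·176 / (1.25·176 + 0.25·181 + 42) = 0.7160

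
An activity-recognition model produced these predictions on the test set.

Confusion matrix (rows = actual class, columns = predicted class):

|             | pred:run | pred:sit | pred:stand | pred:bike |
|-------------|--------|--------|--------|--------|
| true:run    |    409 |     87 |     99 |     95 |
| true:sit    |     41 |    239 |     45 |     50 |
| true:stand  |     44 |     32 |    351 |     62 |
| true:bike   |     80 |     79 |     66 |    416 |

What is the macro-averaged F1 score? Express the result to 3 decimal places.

Per-class F1 score (2·TP/(2·TP+FP+FN)):
  run: TP=409, FP=41+44+80=165, FN=87+99+95=281 → 818/1264 = 0.6472
  sit: TP=239, FP=87+32+79=198, FN=41+45+50=136 → 478/812 = 0.5887
  stand: TP=351, FP=99+45+66=210, FN=44+32+62=138 → 702/1050 = 0.6686
  bike: TP=416, FP=95+50+62=207, FN=80+79+66=225 → 832/1264 = 0.6582
Macro-F1 score = mean = (0.6472 + 0.5887 + 0.6686 + 0.6582) / 4 = 0.641

0.641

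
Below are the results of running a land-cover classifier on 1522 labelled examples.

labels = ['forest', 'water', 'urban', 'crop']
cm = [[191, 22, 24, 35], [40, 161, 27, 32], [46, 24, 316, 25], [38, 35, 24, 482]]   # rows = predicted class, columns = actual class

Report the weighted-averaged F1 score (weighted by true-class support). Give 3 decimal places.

Per-class F1 score (2·TP/(2·TP+FP+FN)):
  forest: TP=191, FP=22+24+35=81, FN=40+46+38=124 → 382/587 = 0.6508
  water: TP=161, FP=40+27+32=99, FN=22+24+35=81 → 322/502 = 0.6414
  urban: TP=316, FP=46+24+25=95, FN=24+27+24=75 → 632/802 = 0.7880
  crop: TP=482, FP=38+35+24=97, FN=35+32+25=92 → 964/1153 = 0.8361
Weighted-F1 score = Σ (supportᵢ/N)·F1 scoreᵢ with N=1522: (315/1522)·0.6508 + (242/1522)·0.6414 + (391/1522)·0.7880 + (574/1522)·0.8361 = 0.754

0.754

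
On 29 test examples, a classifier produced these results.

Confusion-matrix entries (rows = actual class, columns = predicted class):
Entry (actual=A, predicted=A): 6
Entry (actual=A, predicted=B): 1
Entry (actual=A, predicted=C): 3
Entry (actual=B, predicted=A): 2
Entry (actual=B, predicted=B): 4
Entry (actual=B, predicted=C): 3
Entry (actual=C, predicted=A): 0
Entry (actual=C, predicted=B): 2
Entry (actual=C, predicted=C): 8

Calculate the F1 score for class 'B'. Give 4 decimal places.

0.5000

Take TP from the diagonal, FP from the rest of the 'B' prediction marginal, FN from the rest of the 'B' actual marginal.
F1 score = 2·TP/(2·TP+FP+FN).
B: TP=4, FP=1+2=3, FN=2+3=5 → 8/16 = 0.50000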